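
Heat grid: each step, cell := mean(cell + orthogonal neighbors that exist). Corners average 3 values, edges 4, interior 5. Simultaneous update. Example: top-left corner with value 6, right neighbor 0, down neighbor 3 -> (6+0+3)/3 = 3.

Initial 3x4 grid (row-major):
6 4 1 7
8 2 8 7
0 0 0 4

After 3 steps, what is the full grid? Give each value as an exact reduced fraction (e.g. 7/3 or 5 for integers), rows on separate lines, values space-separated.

Answer: 3203/720 1973/480 151/32 3457/720
32/9 4613/1200 4619/1200 6869/1440
3347/1080 1957/720 32/9 2119/540

Derivation:
After step 1:
  6 13/4 5 5
  4 22/5 18/5 13/2
  8/3 1/2 3 11/3
After step 2:
  53/12 373/80 337/80 11/2
  64/15 63/20 9/2 563/120
  43/18 317/120 323/120 79/18
After step 3:
  3203/720 1973/480 151/32 3457/720
  32/9 4613/1200 4619/1200 6869/1440
  3347/1080 1957/720 32/9 2119/540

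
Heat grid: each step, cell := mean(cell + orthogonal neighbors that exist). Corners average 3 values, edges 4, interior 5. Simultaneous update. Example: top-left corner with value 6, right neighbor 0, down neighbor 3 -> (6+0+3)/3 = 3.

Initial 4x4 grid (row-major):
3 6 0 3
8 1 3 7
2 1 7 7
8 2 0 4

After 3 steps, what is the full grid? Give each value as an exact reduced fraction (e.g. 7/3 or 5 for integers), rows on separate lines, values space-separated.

Answer: 8683/2160 2509/720 2597/720 8231/2160
5483/1440 4481/1200 22217/6000 6031/1440
619/160 6969/2000 22927/6000 31363/7200
2567/720 69/20 3311/900 8881/2160

Derivation:
After step 1:
  17/3 5/2 3 10/3
  7/2 19/5 18/5 5
  19/4 13/5 18/5 25/4
  4 11/4 13/4 11/3
After step 2:
  35/9 449/120 373/120 34/9
  1063/240 16/5 19/5 1091/240
  297/80 7/2 193/50 1111/240
  23/6 63/20 199/60 79/18
After step 3:
  8683/2160 2509/720 2597/720 8231/2160
  5483/1440 4481/1200 22217/6000 6031/1440
  619/160 6969/2000 22927/6000 31363/7200
  2567/720 69/20 3311/900 8881/2160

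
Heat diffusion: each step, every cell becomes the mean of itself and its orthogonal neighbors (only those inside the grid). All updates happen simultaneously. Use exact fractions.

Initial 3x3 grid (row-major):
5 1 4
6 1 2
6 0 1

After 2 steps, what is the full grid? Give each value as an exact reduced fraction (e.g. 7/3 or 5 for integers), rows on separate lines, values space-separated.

Answer: 15/4 133/48 85/36
29/8 53/20 11/6
7/2 9/4 5/3

Derivation:
After step 1:
  4 11/4 7/3
  9/2 2 2
  4 2 1
After step 2:
  15/4 133/48 85/36
  29/8 53/20 11/6
  7/2 9/4 5/3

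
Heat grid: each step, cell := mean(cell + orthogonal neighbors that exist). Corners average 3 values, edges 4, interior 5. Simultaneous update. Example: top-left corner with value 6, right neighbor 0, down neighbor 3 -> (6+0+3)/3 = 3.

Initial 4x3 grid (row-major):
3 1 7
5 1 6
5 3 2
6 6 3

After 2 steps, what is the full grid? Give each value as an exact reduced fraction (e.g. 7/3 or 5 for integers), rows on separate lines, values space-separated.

After step 1:
  3 3 14/3
  7/2 16/5 4
  19/4 17/5 7/2
  17/3 9/2 11/3
After step 2:
  19/6 52/15 35/9
  289/80 171/50 461/120
  1039/240 387/100 437/120
  179/36 517/120 35/9

Answer: 19/6 52/15 35/9
289/80 171/50 461/120
1039/240 387/100 437/120
179/36 517/120 35/9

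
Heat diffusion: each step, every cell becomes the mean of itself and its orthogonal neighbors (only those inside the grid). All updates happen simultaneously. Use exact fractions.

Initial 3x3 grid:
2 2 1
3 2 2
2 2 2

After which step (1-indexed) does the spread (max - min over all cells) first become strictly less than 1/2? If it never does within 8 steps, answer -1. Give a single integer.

Step 1: max=7/3, min=5/3, spread=2/3
Step 2: max=547/240, min=31/18, spread=401/720
Step 3: max=4757/2160, min=2021/1080, spread=143/432
  -> spread < 1/2 first at step 3
Step 4: max=276679/129600, min=123277/64800, spread=1205/5184
Step 5: max=16442813/7776000, min=7586969/3888000, spread=10151/62208
Step 6: max=972982111/466560000, min=459766993/233280000, spread=85517/746496
Step 7: max=57980956517/27993600000, min=27864804821/13996800000, spread=720431/8957952
Step 8: max=3456829489399/1679616000000, min=1680998955637/839808000000, spread=6069221/107495424

Answer: 3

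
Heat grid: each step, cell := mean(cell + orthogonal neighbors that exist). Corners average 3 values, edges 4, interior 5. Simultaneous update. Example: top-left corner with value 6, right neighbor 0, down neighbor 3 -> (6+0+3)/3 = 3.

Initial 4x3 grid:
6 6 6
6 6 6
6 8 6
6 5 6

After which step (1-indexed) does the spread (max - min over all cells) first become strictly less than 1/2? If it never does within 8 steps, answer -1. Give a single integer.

Answer: 2

Derivation:
Step 1: max=13/2, min=17/3, spread=5/6
Step 2: max=637/100, min=1427/240, spread=509/1200
  -> spread < 1/2 first at step 2
Step 3: max=776/125, min=1211/200, spread=153/1000
Step 4: max=2224297/360000, min=7309/1200, spread=31597/360000
Step 5: max=19925177/3240000, min=1465357/240000, spread=57143/1296000
Step 6: max=7961010457/1296000000, min=39640661/6480000, spread=10959419/432000000
Step 7: max=71573536487/11664000000, min=15866442451/2592000000, spread=69818183/4665600000
Step 8: max=28620830085217/4665600000000, min=142881598741/23328000000, spread=44510337017/4665600000000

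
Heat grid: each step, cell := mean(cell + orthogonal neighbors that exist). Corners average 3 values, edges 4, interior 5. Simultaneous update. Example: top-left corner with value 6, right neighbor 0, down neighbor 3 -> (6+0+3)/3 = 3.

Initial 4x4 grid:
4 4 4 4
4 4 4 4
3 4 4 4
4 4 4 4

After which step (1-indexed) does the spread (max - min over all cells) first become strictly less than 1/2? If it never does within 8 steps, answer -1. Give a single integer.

Step 1: max=4, min=11/3, spread=1/3
  -> spread < 1/2 first at step 1
Step 2: max=4, min=449/120, spread=31/120
Step 3: max=4, min=4109/1080, spread=211/1080
Step 4: max=4, min=415157/108000, spread=16843/108000
Step 5: max=35921/9000, min=3749357/972000, spread=130111/972000
Step 6: max=2152841/540000, min=112997633/29160000, spread=3255781/29160000
Step 7: max=2148893/540000, min=3398846309/874800000, spread=82360351/874800000
Step 8: max=386293559/97200000, min=102224683109/26244000000, spread=2074577821/26244000000

Answer: 1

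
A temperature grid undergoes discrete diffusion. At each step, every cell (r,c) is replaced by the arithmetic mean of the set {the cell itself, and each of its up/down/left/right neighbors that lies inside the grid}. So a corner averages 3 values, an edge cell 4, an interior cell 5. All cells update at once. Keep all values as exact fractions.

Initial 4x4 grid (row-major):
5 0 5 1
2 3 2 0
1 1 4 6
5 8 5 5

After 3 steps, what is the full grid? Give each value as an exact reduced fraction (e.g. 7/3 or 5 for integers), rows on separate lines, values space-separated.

After step 1:
  7/3 13/4 2 2
  11/4 8/5 14/5 9/4
  9/4 17/5 18/5 15/4
  14/3 19/4 11/2 16/3
After step 2:
  25/9 551/240 201/80 25/12
  67/30 69/25 49/20 27/10
  49/15 78/25 381/100 56/15
  35/9 1099/240 1151/240 175/36
After step 3:
  5261/2160 18623/7200 1121/480 1751/720
  4967/1800 15431/6000 5693/2000 329/120
  5629/1800 21043/6000 21491/6000 6797/1800
  8449/2160 29491/7200 32483/7200 9641/2160

Answer: 5261/2160 18623/7200 1121/480 1751/720
4967/1800 15431/6000 5693/2000 329/120
5629/1800 21043/6000 21491/6000 6797/1800
8449/2160 29491/7200 32483/7200 9641/2160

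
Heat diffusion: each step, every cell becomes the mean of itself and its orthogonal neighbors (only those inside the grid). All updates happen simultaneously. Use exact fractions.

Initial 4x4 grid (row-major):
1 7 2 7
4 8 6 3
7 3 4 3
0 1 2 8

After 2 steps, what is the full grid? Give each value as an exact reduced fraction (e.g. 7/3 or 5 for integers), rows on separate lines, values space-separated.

After step 1:
  4 9/2 11/2 4
  5 28/5 23/5 19/4
  7/2 23/5 18/5 9/2
  8/3 3/2 15/4 13/3
After step 2:
  9/2 49/10 93/20 19/4
  181/40 243/50 481/100 357/80
  473/120 94/25 421/100 1031/240
  23/9 751/240 791/240 151/36

Answer: 9/2 49/10 93/20 19/4
181/40 243/50 481/100 357/80
473/120 94/25 421/100 1031/240
23/9 751/240 791/240 151/36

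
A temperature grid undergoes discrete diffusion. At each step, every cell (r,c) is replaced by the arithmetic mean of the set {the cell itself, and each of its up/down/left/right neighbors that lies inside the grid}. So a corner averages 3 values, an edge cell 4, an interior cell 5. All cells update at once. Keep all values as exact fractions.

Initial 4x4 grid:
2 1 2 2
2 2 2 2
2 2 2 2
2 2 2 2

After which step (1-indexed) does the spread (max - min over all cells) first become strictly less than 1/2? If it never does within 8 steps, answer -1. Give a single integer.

Step 1: max=2, min=5/3, spread=1/3
  -> spread < 1/2 first at step 1
Step 2: max=2, min=209/120, spread=31/120
Step 3: max=2, min=1949/1080, spread=211/1080
Step 4: max=2, min=199157/108000, spread=16843/108000
Step 5: max=17921/9000, min=1805357/972000, spread=130111/972000
Step 6: max=1072841/540000, min=54677633/29160000, spread=3255781/29160000
Step 7: max=1068893/540000, min=1649246309/874800000, spread=82360351/874800000
Step 8: max=191893559/97200000, min=49736683109/26244000000, spread=2074577821/26244000000

Answer: 1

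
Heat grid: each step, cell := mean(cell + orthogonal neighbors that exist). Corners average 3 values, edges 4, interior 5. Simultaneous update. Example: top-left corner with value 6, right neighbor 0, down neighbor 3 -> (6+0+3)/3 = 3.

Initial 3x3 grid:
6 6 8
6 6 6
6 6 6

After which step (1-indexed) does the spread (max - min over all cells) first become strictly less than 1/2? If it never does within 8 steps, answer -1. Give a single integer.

Step 1: max=20/3, min=6, spread=2/3
Step 2: max=59/9, min=6, spread=5/9
Step 3: max=689/108, min=6, spread=41/108
  -> spread < 1/2 first at step 3
Step 4: max=41011/6480, min=1091/180, spread=347/1296
Step 5: max=2439737/388800, min=10957/1800, spread=2921/15552
Step 6: max=145796539/23328000, min=1321483/216000, spread=24611/186624
Step 7: max=8716802033/1399680000, min=29816741/4860000, spread=207329/2239488
Step 8: max=521914752451/83980800000, min=1594001599/259200000, spread=1746635/26873856

Answer: 3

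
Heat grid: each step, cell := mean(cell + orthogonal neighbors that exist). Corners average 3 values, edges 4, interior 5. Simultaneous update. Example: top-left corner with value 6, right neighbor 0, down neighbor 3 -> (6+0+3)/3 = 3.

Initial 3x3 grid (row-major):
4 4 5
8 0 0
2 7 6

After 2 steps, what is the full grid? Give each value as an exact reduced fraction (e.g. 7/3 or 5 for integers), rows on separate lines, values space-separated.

Answer: 145/36 923/240 3
183/40 341/100 833/240
155/36 351/80 65/18

Derivation:
After step 1:
  16/3 13/4 3
  7/2 19/5 11/4
  17/3 15/4 13/3
After step 2:
  145/36 923/240 3
  183/40 341/100 833/240
  155/36 351/80 65/18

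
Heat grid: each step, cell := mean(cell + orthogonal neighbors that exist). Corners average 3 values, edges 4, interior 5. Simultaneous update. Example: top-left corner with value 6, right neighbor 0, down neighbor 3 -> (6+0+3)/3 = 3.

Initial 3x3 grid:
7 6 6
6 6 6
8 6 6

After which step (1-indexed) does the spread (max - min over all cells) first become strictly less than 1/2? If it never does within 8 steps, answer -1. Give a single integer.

Step 1: max=27/4, min=6, spread=3/4
Step 2: max=239/36, min=6, spread=23/36
Step 3: max=2789/432, min=875/144, spread=41/108
  -> spread < 1/2 first at step 3
Step 4: max=166411/25920, min=14761/2400, spread=34961/129600
Step 5: max=9896597/1555200, min=3201499/518400, spread=2921/15552
Step 6: max=591702859/93312000, min=193132453/31104000, spread=24611/186624
Step 7: max=35373791573/5598720000, min=430314433/69120000, spread=207329/2239488
Step 8: max=2118235080331/335923200000, min=698800714277/111974400000, spread=1746635/26873856

Answer: 3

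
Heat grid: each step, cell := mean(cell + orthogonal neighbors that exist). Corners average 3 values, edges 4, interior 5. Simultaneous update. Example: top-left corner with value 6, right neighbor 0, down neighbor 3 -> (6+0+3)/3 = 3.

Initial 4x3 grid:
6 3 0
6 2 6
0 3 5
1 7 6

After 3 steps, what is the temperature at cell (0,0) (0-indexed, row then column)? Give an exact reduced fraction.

Answer: 179/48

Derivation:
Step 1: cell (0,0) = 5
Step 2: cell (0,0) = 15/4
Step 3: cell (0,0) = 179/48
Full grid after step 3:
  179/48 5527/1600 7/2
  4169/1200 923/250 2921/800
  6181/1800 11231/3000 10283/2400
  7369/2160 58073/14400 181/40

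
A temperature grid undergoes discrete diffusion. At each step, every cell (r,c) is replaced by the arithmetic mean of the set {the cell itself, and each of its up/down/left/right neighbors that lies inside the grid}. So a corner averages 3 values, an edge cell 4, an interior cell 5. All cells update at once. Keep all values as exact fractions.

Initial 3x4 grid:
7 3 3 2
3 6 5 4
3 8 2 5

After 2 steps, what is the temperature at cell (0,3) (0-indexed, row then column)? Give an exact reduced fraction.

Step 1: cell (0,3) = 3
Step 2: cell (0,3) = 41/12
Full grid after step 2:
  83/18 13/3 15/4 41/12
  75/16 93/20 17/4 11/3
  85/18 233/48 209/48 38/9

Answer: 41/12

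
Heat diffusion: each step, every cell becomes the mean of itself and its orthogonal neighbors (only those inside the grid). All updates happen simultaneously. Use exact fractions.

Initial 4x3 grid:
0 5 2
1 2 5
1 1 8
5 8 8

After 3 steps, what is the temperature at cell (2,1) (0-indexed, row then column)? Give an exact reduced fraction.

Answer: 24859/6000

Derivation:
Step 1: cell (2,1) = 4
Step 2: cell (2,1) = 99/25
Step 3: cell (2,1) = 24859/6000
Full grid after step 3:
  517/240 4349/1600 52/15
  2843/1200 1567/500 3187/800
  5797/1800 24859/6000 11921/2400
  901/216 35803/7200 277/48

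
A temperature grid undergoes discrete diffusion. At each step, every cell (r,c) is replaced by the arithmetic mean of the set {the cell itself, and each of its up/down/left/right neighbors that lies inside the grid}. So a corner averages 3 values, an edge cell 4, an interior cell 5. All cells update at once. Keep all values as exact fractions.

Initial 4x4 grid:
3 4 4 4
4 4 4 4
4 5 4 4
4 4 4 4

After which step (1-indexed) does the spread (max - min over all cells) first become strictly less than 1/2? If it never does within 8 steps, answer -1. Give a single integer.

Step 1: max=17/4, min=11/3, spread=7/12
Step 2: max=211/50, min=67/18, spread=112/225
  -> spread < 1/2 first at step 2
Step 3: max=9967/2400, min=8347/2160, spread=6233/21600
Step 4: max=89017/21600, min=252289/64800, spread=7381/32400
Step 5: max=8867959/2160000, min=7656019/1944000, spread=3251441/19440000
Step 6: max=79474309/19440000, min=46134737/11664000, spread=3874621/29160000
Step 7: max=7930449367/1944000000, min=6953187007/1749600000, spread=1842174233/17496000000
Step 8: max=237329723653/58320000000, min=209139609229/52488000000, spread=44571420587/524880000000

Answer: 2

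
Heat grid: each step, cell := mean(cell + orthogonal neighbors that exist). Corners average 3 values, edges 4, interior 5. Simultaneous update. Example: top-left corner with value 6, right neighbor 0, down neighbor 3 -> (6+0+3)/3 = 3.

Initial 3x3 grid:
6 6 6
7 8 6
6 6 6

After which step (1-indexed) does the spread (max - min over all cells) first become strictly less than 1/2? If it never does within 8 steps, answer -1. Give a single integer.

Step 1: max=27/4, min=6, spread=3/4
Step 2: max=657/100, min=251/40, spread=59/200
  -> spread < 1/2 first at step 2
Step 3: max=94067/14400, min=569/90, spread=1009/4800
Step 4: max=839947/129600, min=915679/144000, spread=158359/1296000
Step 5: max=335325803/51840000, min=517129/81000, spread=4363243/51840000
Step 6: max=3009583123/466560000, min=3315070211/518400000, spread=260199331/4665600000
Step 7: max=1202672851427/186624000000, min=2490698473/388800000, spread=7137584387/186624000000
Step 8: max=72077135613169/11197440000000, min=3987796409933/622080000000, spread=3799043/143327232

Answer: 2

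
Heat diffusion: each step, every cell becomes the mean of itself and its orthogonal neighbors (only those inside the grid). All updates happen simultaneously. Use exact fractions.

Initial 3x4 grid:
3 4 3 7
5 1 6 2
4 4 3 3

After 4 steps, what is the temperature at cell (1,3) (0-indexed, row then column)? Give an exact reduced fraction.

Step 1: cell (1,3) = 9/2
Step 2: cell (1,3) = 85/24
Step 3: cell (1,3) = 5711/1440
Step 4: cell (1,3) = 321661/86400
Full grid after step 4:
  10321/2880 54401/14400 54161/14400 8591/2160
  637507/172800 256223/72000 68617/18000 321661/86400
  92219/25920 79289/21600 76429/21600 48161/12960

Answer: 321661/86400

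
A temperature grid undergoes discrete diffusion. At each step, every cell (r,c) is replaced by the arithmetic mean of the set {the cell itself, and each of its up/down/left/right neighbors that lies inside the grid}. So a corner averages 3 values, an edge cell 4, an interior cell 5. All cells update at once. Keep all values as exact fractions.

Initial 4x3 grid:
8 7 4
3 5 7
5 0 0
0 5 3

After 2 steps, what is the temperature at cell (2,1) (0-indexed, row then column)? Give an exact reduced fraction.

Answer: 139/50

Derivation:
Step 1: cell (2,1) = 3
Step 2: cell (2,1) = 139/50
Full grid after step 2:
  23/4 28/5 16/3
  353/80 453/100 169/40
  163/48 139/50 73/24
  22/9 11/4 43/18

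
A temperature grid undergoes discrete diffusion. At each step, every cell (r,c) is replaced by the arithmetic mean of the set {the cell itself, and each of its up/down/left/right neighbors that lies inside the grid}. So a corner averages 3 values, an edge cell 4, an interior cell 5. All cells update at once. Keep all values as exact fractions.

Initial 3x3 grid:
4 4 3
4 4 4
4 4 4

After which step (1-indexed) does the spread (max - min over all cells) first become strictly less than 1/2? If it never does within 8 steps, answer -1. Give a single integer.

Answer: 1

Derivation:
Step 1: max=4, min=11/3, spread=1/3
  -> spread < 1/2 first at step 1
Step 2: max=4, min=67/18, spread=5/18
Step 3: max=4, min=823/216, spread=41/216
Step 4: max=1429/360, min=49709/12960, spread=347/2592
Step 5: max=14243/3600, min=3003463/777600, spread=2921/31104
Step 6: max=1702517/432000, min=180795461/46656000, spread=24611/373248
Step 7: max=38223259/9720000, min=10878717967/2799360000, spread=207329/4478976
Step 8: max=2034798401/518400000, min=653816447549/167961600000, spread=1746635/53747712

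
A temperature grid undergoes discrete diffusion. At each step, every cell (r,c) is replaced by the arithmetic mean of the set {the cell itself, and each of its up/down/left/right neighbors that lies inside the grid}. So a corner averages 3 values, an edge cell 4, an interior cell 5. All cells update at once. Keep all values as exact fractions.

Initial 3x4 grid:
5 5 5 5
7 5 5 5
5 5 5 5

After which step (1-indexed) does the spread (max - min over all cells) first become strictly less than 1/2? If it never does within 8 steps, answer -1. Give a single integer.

Answer: 3

Derivation:
Step 1: max=17/3, min=5, spread=2/3
Step 2: max=667/120, min=5, spread=67/120
Step 3: max=5837/1080, min=5, spread=437/1080
  -> spread < 1/2 first at step 3
Step 4: max=2317531/432000, min=2509/500, spread=29951/86400
Step 5: max=20655821/3888000, min=17033/3375, spread=206761/777600
Step 6: max=8232195571/1555200000, min=13665671/2700000, spread=14430763/62208000
Step 7: max=491667741689/93312000000, min=1097652727/216000000, spread=139854109/746496000
Step 8: max=29416071890251/5598720000000, min=99051228977/19440000000, spread=7114543559/44789760000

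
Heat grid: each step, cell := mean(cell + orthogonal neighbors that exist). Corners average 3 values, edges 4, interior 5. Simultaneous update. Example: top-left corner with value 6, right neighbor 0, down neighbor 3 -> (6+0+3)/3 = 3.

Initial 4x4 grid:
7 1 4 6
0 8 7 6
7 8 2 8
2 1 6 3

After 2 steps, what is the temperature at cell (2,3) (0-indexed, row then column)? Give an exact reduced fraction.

Answer: 701/120

Derivation:
Step 1: cell (2,3) = 19/4
Step 2: cell (2,3) = 701/120
Full grid after step 2:
  79/18 509/120 607/120 199/36
  1033/240 259/50 553/100 667/120
  1097/240 247/50 491/100 701/120
  71/18 947/240 1147/240 161/36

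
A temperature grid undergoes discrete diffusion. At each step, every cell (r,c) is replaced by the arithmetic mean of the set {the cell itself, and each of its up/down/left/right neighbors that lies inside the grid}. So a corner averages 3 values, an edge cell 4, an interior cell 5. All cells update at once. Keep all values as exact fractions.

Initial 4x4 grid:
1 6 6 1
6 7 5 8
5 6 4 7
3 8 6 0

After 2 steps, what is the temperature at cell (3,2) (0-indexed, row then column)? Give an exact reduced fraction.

Step 1: cell (3,2) = 9/2
Step 2: cell (3,2) = 1211/240
Full grid after step 2:
  169/36 119/24 41/8 59/12
  241/48 111/20 547/100 21/4
  253/48 567/100 537/100 299/60
  193/36 259/48 1211/240 163/36

Answer: 1211/240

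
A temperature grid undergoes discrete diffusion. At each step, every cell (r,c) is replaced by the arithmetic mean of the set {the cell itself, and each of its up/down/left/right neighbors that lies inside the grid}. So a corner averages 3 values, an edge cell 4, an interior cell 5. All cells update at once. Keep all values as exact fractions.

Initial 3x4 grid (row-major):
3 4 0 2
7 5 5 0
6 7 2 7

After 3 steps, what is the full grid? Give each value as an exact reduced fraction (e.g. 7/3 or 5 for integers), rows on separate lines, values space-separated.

After step 1:
  14/3 3 11/4 2/3
  21/4 28/5 12/5 7/2
  20/3 5 21/4 3
After step 2:
  155/36 961/240 529/240 83/36
  1331/240 17/4 39/10 287/120
  203/36 1351/240 313/80 47/12
After step 3:
  1247/270 1063/288 4469/1440 4969/2160
  14213/2880 5599/1200 1999/600 901/288
  6053/1080 1399/288 2083/480 2453/720

Answer: 1247/270 1063/288 4469/1440 4969/2160
14213/2880 5599/1200 1999/600 901/288
6053/1080 1399/288 2083/480 2453/720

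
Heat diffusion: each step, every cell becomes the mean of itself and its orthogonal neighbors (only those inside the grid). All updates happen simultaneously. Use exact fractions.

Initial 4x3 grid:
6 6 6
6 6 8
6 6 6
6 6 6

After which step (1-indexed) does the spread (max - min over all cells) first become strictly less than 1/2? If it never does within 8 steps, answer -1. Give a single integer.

Step 1: max=20/3, min=6, spread=2/3
Step 2: max=391/60, min=6, spread=31/60
Step 3: max=3451/540, min=6, spread=211/540
  -> spread < 1/2 first at step 3
Step 4: max=340897/54000, min=5447/900, spread=14077/54000
Step 5: max=3056407/486000, min=327683/54000, spread=5363/24300
Step 6: max=91220809/14580000, min=182869/30000, spread=93859/583200
Step 7: max=5459074481/874800000, min=296936467/48600000, spread=4568723/34992000
Step 8: max=326708435629/52488000000, min=8929618889/1458000000, spread=8387449/83980800

Answer: 3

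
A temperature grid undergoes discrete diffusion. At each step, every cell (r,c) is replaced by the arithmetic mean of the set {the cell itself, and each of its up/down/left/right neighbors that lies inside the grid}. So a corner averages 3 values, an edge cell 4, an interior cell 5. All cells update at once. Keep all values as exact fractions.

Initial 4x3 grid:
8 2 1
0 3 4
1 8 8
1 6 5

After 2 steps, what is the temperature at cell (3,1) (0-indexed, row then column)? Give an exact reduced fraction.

Answer: 24/5

Derivation:
Step 1: cell (3,1) = 5
Step 2: cell (3,1) = 24/5
Full grid after step 2:
  59/18 377/120 59/18
  367/120 191/50 959/240
  401/120 447/100 1307/240
  61/18 24/5 211/36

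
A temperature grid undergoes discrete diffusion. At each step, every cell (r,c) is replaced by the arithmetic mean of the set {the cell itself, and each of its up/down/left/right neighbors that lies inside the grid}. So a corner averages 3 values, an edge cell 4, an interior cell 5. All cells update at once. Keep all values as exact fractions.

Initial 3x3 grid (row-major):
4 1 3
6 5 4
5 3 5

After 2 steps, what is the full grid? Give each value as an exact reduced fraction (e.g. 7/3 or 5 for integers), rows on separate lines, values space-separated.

Answer: 143/36 803/240 61/18
257/60 104/25 883/240
85/18 509/120 17/4

Derivation:
After step 1:
  11/3 13/4 8/3
  5 19/5 17/4
  14/3 9/2 4
After step 2:
  143/36 803/240 61/18
  257/60 104/25 883/240
  85/18 509/120 17/4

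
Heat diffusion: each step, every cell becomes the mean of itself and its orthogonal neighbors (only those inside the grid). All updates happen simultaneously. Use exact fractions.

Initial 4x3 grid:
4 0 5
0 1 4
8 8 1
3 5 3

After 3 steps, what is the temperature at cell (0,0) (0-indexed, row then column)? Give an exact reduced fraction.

Step 1: cell (0,0) = 4/3
Step 2: cell (0,0) = 85/36
Step 3: cell (0,0) = 2773/1080
Full grid after step 3:
  2773/1080 19097/7200 1967/720
  11671/3600 18851/6000 2513/800
  931/225 11863/3000 8839/2400
  9971/2160 62719/14400 159/40

Answer: 2773/1080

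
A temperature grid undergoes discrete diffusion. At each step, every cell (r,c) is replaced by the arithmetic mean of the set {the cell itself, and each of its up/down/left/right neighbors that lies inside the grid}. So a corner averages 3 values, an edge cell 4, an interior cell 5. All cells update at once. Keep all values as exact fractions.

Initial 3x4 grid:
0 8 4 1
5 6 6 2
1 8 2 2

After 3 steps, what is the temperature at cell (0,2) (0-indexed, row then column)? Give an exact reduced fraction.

Step 1: cell (0,2) = 19/4
Step 2: cell (0,2) = 187/48
Step 3: cell (0,2) = 30131/7200
Full grid after step 3:
  9821/2160 31241/7200 30131/7200 179/54
  5111/1200 2369/500 23213/6000 49147/14400
  9811/2160 30841/7200 3259/800 229/72

Answer: 30131/7200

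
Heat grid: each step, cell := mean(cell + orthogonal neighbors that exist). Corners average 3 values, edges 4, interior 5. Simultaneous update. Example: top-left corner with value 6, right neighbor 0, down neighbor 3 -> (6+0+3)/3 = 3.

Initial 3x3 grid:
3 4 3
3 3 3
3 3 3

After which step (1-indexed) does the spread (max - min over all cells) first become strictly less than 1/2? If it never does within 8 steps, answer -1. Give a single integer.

Answer: 1

Derivation:
Step 1: max=10/3, min=3, spread=1/3
  -> spread < 1/2 first at step 1
Step 2: max=787/240, min=3, spread=67/240
Step 3: max=6917/2160, min=607/200, spread=1807/10800
Step 4: max=2749963/864000, min=16561/5400, spread=33401/288000
Step 5: max=24557933/7776000, min=1663391/540000, spread=3025513/38880000
Step 6: max=9796126867/3110400000, min=89155949/28800000, spread=53531/995328
Step 7: max=585904925849/186624000000, min=24119116051/7776000000, spread=450953/11943936
Step 8: max=35101223560603/11197440000000, min=2900368610519/933120000000, spread=3799043/143327232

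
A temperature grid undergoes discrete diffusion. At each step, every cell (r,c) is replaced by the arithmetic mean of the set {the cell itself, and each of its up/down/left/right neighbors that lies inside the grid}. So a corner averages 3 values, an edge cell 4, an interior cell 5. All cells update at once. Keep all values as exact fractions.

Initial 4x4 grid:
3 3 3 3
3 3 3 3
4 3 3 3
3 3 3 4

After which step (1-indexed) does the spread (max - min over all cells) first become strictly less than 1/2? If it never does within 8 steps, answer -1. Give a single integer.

Answer: 1

Derivation:
Step 1: max=10/3, min=3, spread=1/3
  -> spread < 1/2 first at step 1
Step 2: max=59/18, min=3, spread=5/18
Step 3: max=6947/2160, min=3, spread=467/2160
Step 4: max=206057/64800, min=871/288, spread=5041/32400
Step 5: max=6174491/1944000, min=1899/625, spread=1339207/9720000
Step 6: max=184387769/58320000, min=19764023/6480000, spread=3255781/29160000
Step 7: max=5520657467/1749600000, min=119020817/38880000, spread=82360351/874800000
Step 8: max=165195489857/52488000000, min=1192935809/388800000, spread=2074577821/26244000000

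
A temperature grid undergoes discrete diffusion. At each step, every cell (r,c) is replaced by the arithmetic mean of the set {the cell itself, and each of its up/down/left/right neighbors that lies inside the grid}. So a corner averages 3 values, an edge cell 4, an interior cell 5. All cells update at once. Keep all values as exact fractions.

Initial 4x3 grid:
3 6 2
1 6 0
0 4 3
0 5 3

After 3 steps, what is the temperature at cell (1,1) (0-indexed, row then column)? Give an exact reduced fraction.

Step 1: cell (1,1) = 17/5
Step 2: cell (1,1) = 33/10
Step 3: cell (1,1) = 1193/400
Full grid after step 3:
  1691/540 3191/960 3407/1080
  4153/1440 1193/400 4493/1440
  691/288 173/60 847/288
  5191/2160 1937/720 6601/2160

Answer: 1193/400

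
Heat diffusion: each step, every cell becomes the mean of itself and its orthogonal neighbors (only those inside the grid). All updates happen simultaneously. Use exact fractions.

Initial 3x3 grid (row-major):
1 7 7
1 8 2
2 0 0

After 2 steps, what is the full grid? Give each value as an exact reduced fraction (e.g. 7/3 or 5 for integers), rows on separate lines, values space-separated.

After step 1:
  3 23/4 16/3
  3 18/5 17/4
  1 5/2 2/3
After step 2:
  47/12 1061/240 46/9
  53/20 191/50 277/80
  13/6 233/120 89/36

Answer: 47/12 1061/240 46/9
53/20 191/50 277/80
13/6 233/120 89/36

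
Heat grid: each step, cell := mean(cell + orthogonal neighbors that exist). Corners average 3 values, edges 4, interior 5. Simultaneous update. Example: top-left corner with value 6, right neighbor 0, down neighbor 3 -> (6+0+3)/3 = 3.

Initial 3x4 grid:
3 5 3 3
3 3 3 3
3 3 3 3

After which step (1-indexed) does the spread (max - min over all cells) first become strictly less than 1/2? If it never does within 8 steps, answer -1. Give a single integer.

Answer: 3

Derivation:
Step 1: max=11/3, min=3, spread=2/3
Step 2: max=211/60, min=3, spread=31/60
Step 3: max=1831/540, min=3, spread=211/540
  -> spread < 1/2 first at step 3
Step 4: max=178897/54000, min=2747/900, spread=14077/54000
Step 5: max=1598407/486000, min=165683/54000, spread=5363/24300
Step 6: max=47480809/14580000, min=92869/30000, spread=93859/583200
Step 7: max=2834674481/874800000, min=151136467/48600000, spread=4568723/34992000
Step 8: max=169244435629/52488000000, min=4555618889/1458000000, spread=8387449/83980800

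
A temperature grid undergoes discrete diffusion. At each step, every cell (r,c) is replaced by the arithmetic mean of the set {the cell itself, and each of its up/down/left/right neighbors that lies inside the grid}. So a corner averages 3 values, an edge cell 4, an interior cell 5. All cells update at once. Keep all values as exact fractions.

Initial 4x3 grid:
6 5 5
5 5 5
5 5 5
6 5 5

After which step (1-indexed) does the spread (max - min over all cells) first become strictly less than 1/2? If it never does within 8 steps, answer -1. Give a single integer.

Step 1: max=16/3, min=5, spread=1/3
  -> spread < 1/2 first at step 1
Step 2: max=95/18, min=5, spread=5/18
Step 3: max=2251/432, min=1211/240, spread=89/540
Step 4: max=134447/25920, min=18251/3600, spread=15199/129600
Step 5: max=8037313/1555200, min=61063/12000, spread=617741/7776000
Step 6: max=200521393/38880000, min=66107131/12960000, spread=55/972
Step 7: max=12014243387/2332800000, min=3973193629/777600000, spread=7573/186624
Step 8: max=720092778133/139968000000, min=79557739237/15552000000, spread=32585/1119744

Answer: 1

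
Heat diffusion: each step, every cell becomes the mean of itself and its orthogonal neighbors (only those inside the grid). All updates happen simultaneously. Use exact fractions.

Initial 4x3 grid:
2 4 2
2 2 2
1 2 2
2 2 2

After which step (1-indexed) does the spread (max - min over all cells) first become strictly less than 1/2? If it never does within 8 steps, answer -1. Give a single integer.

Step 1: max=8/3, min=5/3, spread=1
Step 2: max=307/120, min=209/120, spread=49/60
Step 3: max=2597/1080, min=1949/1080, spread=3/5
Step 4: max=1002763/432000, min=60911/32400, spread=571849/1296000
  -> spread < 1/2 first at step 4
Step 5: max=8859233/3888000, min=1849097/972000, spread=97523/259200
Step 6: max=521214007/233280000, min=56639129/29160000, spread=302671/1036800
Step 7: max=30943557413/13996800000, min=3437156311/1749600000, spread=45950759/186624000
Step 8: max=1836107355967/839808000000, min=208707705449/104976000000, spread=443855233/2239488000

Answer: 4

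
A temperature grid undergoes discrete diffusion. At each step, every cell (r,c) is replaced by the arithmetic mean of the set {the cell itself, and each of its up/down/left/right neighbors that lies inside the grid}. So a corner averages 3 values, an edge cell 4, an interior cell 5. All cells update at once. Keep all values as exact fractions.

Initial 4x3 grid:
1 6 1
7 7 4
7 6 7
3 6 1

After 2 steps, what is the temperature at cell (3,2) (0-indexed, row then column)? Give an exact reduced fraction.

Step 1: cell (3,2) = 14/3
Step 2: cell (3,2) = 79/18
Full grid after step 2:
  167/36 217/48 73/18
  263/48 133/25 227/48
  1391/240 537/100 1231/240
  181/36 103/20 79/18

Answer: 79/18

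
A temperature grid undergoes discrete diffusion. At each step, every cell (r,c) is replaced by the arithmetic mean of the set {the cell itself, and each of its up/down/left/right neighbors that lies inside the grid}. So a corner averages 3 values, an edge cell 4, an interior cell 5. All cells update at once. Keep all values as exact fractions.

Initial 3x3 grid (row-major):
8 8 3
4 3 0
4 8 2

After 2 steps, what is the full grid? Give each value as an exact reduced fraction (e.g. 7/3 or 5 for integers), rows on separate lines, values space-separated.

After step 1:
  20/3 11/2 11/3
  19/4 23/5 2
  16/3 17/4 10/3
After step 2:
  203/36 613/120 67/18
  427/80 211/50 17/5
  43/9 1051/240 115/36

Answer: 203/36 613/120 67/18
427/80 211/50 17/5
43/9 1051/240 115/36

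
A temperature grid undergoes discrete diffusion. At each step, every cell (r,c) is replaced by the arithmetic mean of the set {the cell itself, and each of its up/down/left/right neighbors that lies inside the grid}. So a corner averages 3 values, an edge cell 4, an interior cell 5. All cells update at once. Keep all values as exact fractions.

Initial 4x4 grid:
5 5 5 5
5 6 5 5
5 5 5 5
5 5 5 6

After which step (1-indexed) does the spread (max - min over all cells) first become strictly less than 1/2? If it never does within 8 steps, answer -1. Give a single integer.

Answer: 1

Derivation:
Step 1: max=16/3, min=5, spread=1/3
  -> spread < 1/2 first at step 1
Step 2: max=95/18, min=5, spread=5/18
Step 3: max=1121/216, min=203/40, spread=31/270
Step 4: max=167917/32400, min=18283/3600, spread=337/3240
Step 5: max=5013091/972000, min=551153/108000, spread=26357/486000
Step 6: max=6010021/1166400, min=1103153/216000, spread=132487/2916000
Step 7: max=179968651/34992000, min=497241889/97200000, spread=12019637/437400000
Step 8: max=134886560437/26244000000, min=14923958063/2916000000, spread=57093787/2624400000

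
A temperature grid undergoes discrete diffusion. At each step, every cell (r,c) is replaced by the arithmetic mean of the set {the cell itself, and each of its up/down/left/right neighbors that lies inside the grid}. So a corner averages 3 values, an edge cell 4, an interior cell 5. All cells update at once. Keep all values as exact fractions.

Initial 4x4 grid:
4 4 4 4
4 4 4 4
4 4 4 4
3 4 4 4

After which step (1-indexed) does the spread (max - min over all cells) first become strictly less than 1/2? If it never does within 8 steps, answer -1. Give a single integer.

Step 1: max=4, min=11/3, spread=1/3
  -> spread < 1/2 first at step 1
Step 2: max=4, min=67/18, spread=5/18
Step 3: max=4, min=823/216, spread=41/216
Step 4: max=4, min=24877/6480, spread=1043/6480
Step 5: max=4, min=752047/194400, spread=25553/194400
Step 6: max=71921/18000, min=22656541/5832000, spread=645863/5832000
Step 7: max=479029/120000, min=682198309/174960000, spread=16225973/174960000
Step 8: max=215299/54000, min=20517722017/5248800000, spread=409340783/5248800000

Answer: 1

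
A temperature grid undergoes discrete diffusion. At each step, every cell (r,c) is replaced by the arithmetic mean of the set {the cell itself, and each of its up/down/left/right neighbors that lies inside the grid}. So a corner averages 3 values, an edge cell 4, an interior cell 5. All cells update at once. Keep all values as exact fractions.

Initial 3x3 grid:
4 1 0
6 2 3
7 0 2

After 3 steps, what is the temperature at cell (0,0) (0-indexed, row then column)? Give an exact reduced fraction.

Answer: 3407/1080

Derivation:
Step 1: cell (0,0) = 11/3
Step 2: cell (0,0) = 61/18
Step 3: cell (0,0) = 3407/1080
Full grid after step 3:
  3407/1080 3987/1600 2047/1080
  16561/4800 1333/500 9761/4800
  3787/1080 4587/1600 2387/1080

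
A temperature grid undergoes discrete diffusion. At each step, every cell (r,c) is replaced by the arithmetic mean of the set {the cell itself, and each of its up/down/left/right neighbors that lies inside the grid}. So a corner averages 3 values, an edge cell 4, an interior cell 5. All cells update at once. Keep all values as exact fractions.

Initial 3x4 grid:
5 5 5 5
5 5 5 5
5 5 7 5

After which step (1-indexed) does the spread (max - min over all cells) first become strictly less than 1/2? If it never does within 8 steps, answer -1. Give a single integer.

Step 1: max=17/3, min=5, spread=2/3
Step 2: max=331/60, min=5, spread=31/60
Step 3: max=2911/540, min=5, spread=211/540
  -> spread < 1/2 first at step 3
Step 4: max=286897/54000, min=4547/900, spread=14077/54000
Step 5: max=2570407/486000, min=273683/54000, spread=5363/24300
Step 6: max=76640809/14580000, min=152869/30000, spread=93859/583200
Step 7: max=4584274481/874800000, min=248336467/48600000, spread=4568723/34992000
Step 8: max=274220435629/52488000000, min=7471618889/1458000000, spread=8387449/83980800

Answer: 3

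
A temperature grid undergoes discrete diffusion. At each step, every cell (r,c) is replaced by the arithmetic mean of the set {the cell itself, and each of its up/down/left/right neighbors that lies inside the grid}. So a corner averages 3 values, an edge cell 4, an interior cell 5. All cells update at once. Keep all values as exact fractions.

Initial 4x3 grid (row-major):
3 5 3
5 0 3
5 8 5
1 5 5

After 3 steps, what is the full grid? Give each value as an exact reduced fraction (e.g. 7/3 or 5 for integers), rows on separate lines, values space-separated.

After step 1:
  13/3 11/4 11/3
  13/4 21/5 11/4
  19/4 23/5 21/4
  11/3 19/4 5
After step 2:
  31/9 299/80 55/18
  62/15 351/100 119/30
  61/15 471/100 22/5
  79/18 1081/240 5
After step 3:
  8147/2160 5499/1600 7747/2160
  13639/3600 8023/2000 13439/3600
  15569/3600 25429/6000 5423/1200
  9331/2160 66971/14400 3337/720

Answer: 8147/2160 5499/1600 7747/2160
13639/3600 8023/2000 13439/3600
15569/3600 25429/6000 5423/1200
9331/2160 66971/14400 3337/720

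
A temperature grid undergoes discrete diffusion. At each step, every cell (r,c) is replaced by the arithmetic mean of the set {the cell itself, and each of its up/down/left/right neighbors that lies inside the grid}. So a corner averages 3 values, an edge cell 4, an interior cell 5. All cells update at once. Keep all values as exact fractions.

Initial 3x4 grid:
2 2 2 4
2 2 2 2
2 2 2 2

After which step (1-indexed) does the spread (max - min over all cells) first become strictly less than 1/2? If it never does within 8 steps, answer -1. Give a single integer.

Step 1: max=8/3, min=2, spread=2/3
Step 2: max=23/9, min=2, spread=5/9
Step 3: max=257/108, min=2, spread=41/108
  -> spread < 1/2 first at step 3
Step 4: max=30137/12960, min=2, spread=4217/12960
Step 5: max=1764349/777600, min=7279/3600, spread=38417/155520
Step 6: max=104512211/46656000, min=146597/72000, spread=1903471/9331200
Step 7: max=6199709089/2799360000, min=4435759/2160000, spread=18038617/111974400
Step 8: max=369191382851/167961600000, min=401726759/194400000, spread=883978523/6718464000

Answer: 3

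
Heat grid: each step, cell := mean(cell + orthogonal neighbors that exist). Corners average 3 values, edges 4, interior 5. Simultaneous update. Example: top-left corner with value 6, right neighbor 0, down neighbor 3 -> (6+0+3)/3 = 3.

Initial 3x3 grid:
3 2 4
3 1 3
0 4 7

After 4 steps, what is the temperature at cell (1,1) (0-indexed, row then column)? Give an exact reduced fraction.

Answer: 257387/90000

Derivation:
Step 1: cell (1,1) = 13/5
Step 2: cell (1,1) = 68/25
Step 3: cell (1,1) = 4321/1500
Step 4: cell (1,1) = 257387/90000
Full grid after step 4:
  327287/129600 1200827/432000 43543/14400
  746843/288000 257387/90000 2751529/864000
  348037/129600 215867/72000 422237/129600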